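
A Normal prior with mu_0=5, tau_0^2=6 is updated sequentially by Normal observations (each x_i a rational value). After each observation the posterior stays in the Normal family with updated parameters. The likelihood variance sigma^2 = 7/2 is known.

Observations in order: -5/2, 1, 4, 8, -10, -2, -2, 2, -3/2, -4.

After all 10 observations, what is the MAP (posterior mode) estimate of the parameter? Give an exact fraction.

obs 1: x=-5/2 → posterior Normal(5/19, 42/19)
obs 2: x=1 → posterior Normal(17/31, 42/31)
obs 3: x=4 → posterior Normal(65/43, 42/43)
obs 4: x=8 → posterior Normal(161/55, 42/55)
obs 5: x=-10 → posterior Normal(41/67, 42/67)
obs 6: x=-2 → posterior Normal(17/79, 42/79)
obs 7: x=-2 → posterior Normal(-1/13, 6/13)
obs 8: x=2 → posterior Normal(17/103, 42/103)
obs 9: x=-3/2 → posterior Normal(-1/115, 42/115)
obs 10: x=-4 → posterior Normal(-49/127, 42/127)

-49/127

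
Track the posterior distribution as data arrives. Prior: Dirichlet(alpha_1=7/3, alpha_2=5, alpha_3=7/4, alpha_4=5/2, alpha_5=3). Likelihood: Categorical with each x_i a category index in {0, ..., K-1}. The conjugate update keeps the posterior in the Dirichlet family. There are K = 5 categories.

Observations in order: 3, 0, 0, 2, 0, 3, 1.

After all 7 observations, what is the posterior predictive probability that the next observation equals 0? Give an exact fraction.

obs 1: x=3 → posterior Dirichlet(7/3, 5, 7/4, 7/2, 3)
obs 2: x=0 → posterior Dirichlet(10/3, 5, 7/4, 7/2, 3)
obs 3: x=0 → posterior Dirichlet(13/3, 5, 7/4, 7/2, 3)
obs 4: x=2 → posterior Dirichlet(13/3, 5, 11/4, 7/2, 3)
obs 5: x=0 → posterior Dirichlet(16/3, 5, 11/4, 7/2, 3)
obs 6: x=3 → posterior Dirichlet(16/3, 5, 11/4, 9/2, 3)
obs 7: x=1 → posterior Dirichlet(16/3, 6, 11/4, 9/2, 3)

64/259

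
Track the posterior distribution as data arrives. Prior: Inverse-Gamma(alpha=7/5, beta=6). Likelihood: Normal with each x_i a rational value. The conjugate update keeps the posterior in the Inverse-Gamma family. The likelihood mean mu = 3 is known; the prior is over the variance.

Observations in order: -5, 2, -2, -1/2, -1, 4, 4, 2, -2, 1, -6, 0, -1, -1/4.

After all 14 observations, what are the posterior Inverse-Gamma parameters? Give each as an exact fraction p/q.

alpha=42/5, beta=4461/32

obs 1: x=-5 → posterior Inverse-Gamma(19/10, 38)
obs 2: x=2 → posterior Inverse-Gamma(12/5, 77/2)
obs 3: x=-2 → posterior Inverse-Gamma(29/10, 51)
obs 4: x=-1/2 → posterior Inverse-Gamma(17/5, 457/8)
obs 5: x=-1 → posterior Inverse-Gamma(39/10, 521/8)
obs 6: x=4 → posterior Inverse-Gamma(22/5, 525/8)
obs 7: x=4 → posterior Inverse-Gamma(49/10, 529/8)
obs 8: x=2 → posterior Inverse-Gamma(27/5, 533/8)
obs 9: x=-2 → posterior Inverse-Gamma(59/10, 633/8)
obs 10: x=1 → posterior Inverse-Gamma(32/5, 649/8)
obs 11: x=-6 → posterior Inverse-Gamma(69/10, 973/8)
obs 12: x=0 → posterior Inverse-Gamma(37/5, 1009/8)
obs 13: x=-1 → posterior Inverse-Gamma(79/10, 1073/8)
obs 14: x=-1/4 → posterior Inverse-Gamma(42/5, 4461/32)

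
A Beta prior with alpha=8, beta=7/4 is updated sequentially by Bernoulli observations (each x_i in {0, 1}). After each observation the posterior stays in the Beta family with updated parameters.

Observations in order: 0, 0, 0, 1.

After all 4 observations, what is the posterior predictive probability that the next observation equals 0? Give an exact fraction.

obs 1: x=0 → posterior Beta(8, 11/4)
obs 2: x=0 → posterior Beta(8, 15/4)
obs 3: x=0 → posterior Beta(8, 19/4)
obs 4: x=1 → posterior Beta(9, 19/4)

19/55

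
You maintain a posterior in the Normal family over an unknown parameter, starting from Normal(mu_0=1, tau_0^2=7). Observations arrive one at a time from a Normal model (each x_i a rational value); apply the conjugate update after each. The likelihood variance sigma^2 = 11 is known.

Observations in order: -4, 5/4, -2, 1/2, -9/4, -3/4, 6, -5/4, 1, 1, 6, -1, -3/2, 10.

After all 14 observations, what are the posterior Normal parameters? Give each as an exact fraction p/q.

obs 1: x=-4 → posterior Normal(-17/18, 77/18)
obs 2: x=5/4 → posterior Normal(-33/100, 77/25)
obs 3: x=-2 → posterior Normal(-89/128, 77/32)
obs 4: x=1/2 → posterior Normal(-25/52, 77/39)
obs 5: x=-9/4 → posterior Normal(-3/4, 77/46)
obs 6: x=-3/4 → posterior Normal(-3/4, 77/53)
obs 7: x=6 → posterior Normal(3/80, 77/60)
obs 8: x=-5/4 → posterior Normal(-13/134, 77/67)
obs 9: x=1 → posterior Normal(1/148, 77/74)
obs 10: x=1 → posterior Normal(5/54, 77/81)
obs 11: x=6 → posterior Normal(9/16, 7/8)
obs 12: x=-1 → posterior Normal(17/38, 77/95)
obs 13: x=-3/2 → posterior Normal(16/51, 77/102)
obs 14: x=10 → posterior Normal(102/109, 77/109)

mu_0=102/109, tau_0^2=77/109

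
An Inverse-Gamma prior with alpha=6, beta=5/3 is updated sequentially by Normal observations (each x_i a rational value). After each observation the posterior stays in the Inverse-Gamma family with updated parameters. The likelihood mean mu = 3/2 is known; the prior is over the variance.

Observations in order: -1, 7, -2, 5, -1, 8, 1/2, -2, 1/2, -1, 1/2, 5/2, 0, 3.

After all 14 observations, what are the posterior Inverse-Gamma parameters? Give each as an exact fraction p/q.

alpha=13, beta=839/12

obs 1: x=-1 → posterior Inverse-Gamma(13/2, 115/24)
obs 2: x=7 → posterior Inverse-Gamma(7, 239/12)
obs 3: x=-2 → posterior Inverse-Gamma(15/2, 625/24)
obs 4: x=5 → posterior Inverse-Gamma(8, 193/6)
obs 5: x=-1 → posterior Inverse-Gamma(17/2, 847/24)
obs 6: x=8 → posterior Inverse-Gamma(9, 677/12)
obs 7: x=1/2 → posterior Inverse-Gamma(19/2, 683/12)
obs 8: x=-2 → posterior Inverse-Gamma(10, 1513/24)
obs 9: x=1/2 → posterior Inverse-Gamma(21/2, 1525/24)
obs 10: x=-1 → posterior Inverse-Gamma(11, 200/3)
obs 11: x=1/2 → posterior Inverse-Gamma(23/2, 403/6)
obs 12: x=5/2 → posterior Inverse-Gamma(12, 203/3)
obs 13: x=0 → posterior Inverse-Gamma(25/2, 1651/24)
obs 14: x=3 → posterior Inverse-Gamma(13, 839/12)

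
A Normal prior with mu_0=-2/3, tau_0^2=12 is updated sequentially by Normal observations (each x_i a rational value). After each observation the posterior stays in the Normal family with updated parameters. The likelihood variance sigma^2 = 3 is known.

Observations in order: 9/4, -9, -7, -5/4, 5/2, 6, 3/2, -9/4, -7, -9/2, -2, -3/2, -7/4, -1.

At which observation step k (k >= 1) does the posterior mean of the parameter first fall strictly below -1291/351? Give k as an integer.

obs 1: x=9/4 → posterior Normal(5/3, 12/5)
obs 2: x=-9 → posterior Normal(-83/27, 4/3)
obs 3: x=-7 → posterior Normal(-167/39, 12/13)
obs 4: x=-5/4 → posterior Normal(-182/51, 12/17)
obs 5: x=5/2 → posterior Normal(-152/63, 4/7)
obs 6: x=6 → posterior Normal(-16/15, 12/25)
obs 7: x=3/2 → posterior Normal(-62/87, 12/29)
obs 8: x=-9/4 → posterior Normal(-89/99, 4/11)
obs 9: x=-7 → posterior Normal(-173/111, 12/37)
obs 10: x=-9/2 → posterior Normal(-227/123, 12/41)
obs 11: x=-2 → posterior Normal(-251/135, 4/15)
obs 12: x=-3/2 → posterior Normal(-269/147, 12/49)
obs 13: x=-7/4 → posterior Normal(-290/159, 12/53)
obs 14: x=-1 → posterior Normal(-302/171, 4/19)

k = 3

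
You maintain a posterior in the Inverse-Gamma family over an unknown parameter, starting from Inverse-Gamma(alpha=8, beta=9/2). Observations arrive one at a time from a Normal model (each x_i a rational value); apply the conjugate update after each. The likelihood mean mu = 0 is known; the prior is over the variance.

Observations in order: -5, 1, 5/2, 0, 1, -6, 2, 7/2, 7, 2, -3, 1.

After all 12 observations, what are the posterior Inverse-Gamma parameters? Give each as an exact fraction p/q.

alpha=14, beta=315/4

obs 1: x=-5 → posterior Inverse-Gamma(17/2, 17)
obs 2: x=1 → posterior Inverse-Gamma(9, 35/2)
obs 3: x=5/2 → posterior Inverse-Gamma(19/2, 165/8)
obs 4: x=0 → posterior Inverse-Gamma(10, 165/8)
obs 5: x=1 → posterior Inverse-Gamma(21/2, 169/8)
obs 6: x=-6 → posterior Inverse-Gamma(11, 313/8)
obs 7: x=2 → posterior Inverse-Gamma(23/2, 329/8)
obs 8: x=7/2 → posterior Inverse-Gamma(12, 189/4)
obs 9: x=7 → posterior Inverse-Gamma(25/2, 287/4)
obs 10: x=2 → posterior Inverse-Gamma(13, 295/4)
obs 11: x=-3 → posterior Inverse-Gamma(27/2, 313/4)
obs 12: x=1 → posterior Inverse-Gamma(14, 315/4)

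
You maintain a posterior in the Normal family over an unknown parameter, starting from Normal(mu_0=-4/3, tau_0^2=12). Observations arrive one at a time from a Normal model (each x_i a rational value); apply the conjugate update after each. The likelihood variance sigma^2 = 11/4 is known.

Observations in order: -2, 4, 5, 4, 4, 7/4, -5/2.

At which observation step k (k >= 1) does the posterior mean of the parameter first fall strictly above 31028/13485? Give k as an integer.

k = 4

obs 1: x=-2 → posterior Normal(-332/177, 132/59)
obs 2: x=4 → posterior Normal(244/321, 132/107)
obs 3: x=5 → posterior Normal(964/465, 132/155)
obs 4: x=4 → posterior Normal(220/87, 132/203)
obs 5: x=4 → posterior Normal(2116/753, 132/251)
obs 6: x=7/4 → posterior Normal(2368/897, 132/299)
obs 7: x=-5/2 → posterior Normal(2008/1041, 132/347)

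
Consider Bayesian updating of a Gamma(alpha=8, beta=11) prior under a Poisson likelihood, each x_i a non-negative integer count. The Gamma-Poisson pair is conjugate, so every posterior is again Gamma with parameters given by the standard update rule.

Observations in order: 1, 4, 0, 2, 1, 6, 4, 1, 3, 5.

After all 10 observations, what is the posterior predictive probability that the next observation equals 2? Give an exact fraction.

5970158613226615191330883284012540918134168590815/23367335537986068986322094589257100902406769606656

obs 1: x=1 → posterior Gamma(9, 12)
obs 2: x=4 → posterior Gamma(13, 13)
obs 3: x=0 → posterior Gamma(13, 14)
obs 4: x=2 → posterior Gamma(15, 15)
obs 5: x=1 → posterior Gamma(16, 16)
obs 6: x=6 → posterior Gamma(22, 17)
obs 7: x=4 → posterior Gamma(26, 18)
obs 8: x=1 → posterior Gamma(27, 19)
obs 9: x=3 → posterior Gamma(30, 20)
obs 10: x=5 → posterior Gamma(35, 21)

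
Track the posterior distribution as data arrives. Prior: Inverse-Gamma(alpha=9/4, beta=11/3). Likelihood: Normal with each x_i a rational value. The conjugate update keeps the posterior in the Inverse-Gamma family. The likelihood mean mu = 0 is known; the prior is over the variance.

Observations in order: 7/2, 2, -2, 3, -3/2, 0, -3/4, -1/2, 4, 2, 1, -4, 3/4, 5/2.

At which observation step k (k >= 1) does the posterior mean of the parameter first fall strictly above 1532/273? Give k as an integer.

obs 1: x=7/2 → posterior Inverse-Gamma(11/4, 235/24)
obs 2: x=2 → posterior Inverse-Gamma(13/4, 283/24)
obs 3: x=-2 → posterior Inverse-Gamma(15/4, 331/24)
obs 4: x=3 → posterior Inverse-Gamma(17/4, 439/24)
obs 5: x=-3/2 → posterior Inverse-Gamma(19/4, 233/12)
obs 6: x=0 → posterior Inverse-Gamma(21/4, 233/12)
obs 7: x=-3/4 → posterior Inverse-Gamma(23/4, 1891/96)
obs 8: x=-1/2 → posterior Inverse-Gamma(25/4, 1903/96)
obs 9: x=4 → posterior Inverse-Gamma(27/4, 2671/96)
obs 10: x=2 → posterior Inverse-Gamma(29/4, 2863/96)
obs 11: x=1 → posterior Inverse-Gamma(31/4, 2911/96)
obs 12: x=-4 → posterior Inverse-Gamma(33/4, 3679/96)
obs 13: x=3/4 → posterior Inverse-Gamma(35/4, 1853/48)
obs 14: x=5/2 → posterior Inverse-Gamma(37/4, 2003/48)

k = 4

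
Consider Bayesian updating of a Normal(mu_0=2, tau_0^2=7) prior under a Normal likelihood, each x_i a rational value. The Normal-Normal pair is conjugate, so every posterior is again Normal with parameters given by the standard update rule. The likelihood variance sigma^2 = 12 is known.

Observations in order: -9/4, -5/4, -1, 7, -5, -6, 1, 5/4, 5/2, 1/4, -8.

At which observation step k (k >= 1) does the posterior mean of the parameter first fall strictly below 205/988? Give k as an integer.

obs 1: x=-9/4 → posterior Normal(33/76, 84/19)
obs 2: x=-5/4 → posterior Normal(-1/52, 42/13)
obs 3: x=-1 → posterior Normal(-5/22, 28/11)
obs 4: x=7 → posterior Normal(83/80, 21/10)
obs 5: x=-5 → posterior Normal(13/94, 84/47)
obs 6: x=-6 → posterior Normal(-71/108, 14/9)
obs 7: x=1 → posterior Normal(-57/122, 84/61)
obs 8: x=5/4 → posterior Normal(-79/272, 21/17)
obs 9: x=5/2 → posterior Normal(-3/100, 28/25)
obs 10: x=1/4 → posterior Normal(-1/164, 42/41)
obs 11: x=-8 → posterior Normal(-113/178, 84/89)

k = 2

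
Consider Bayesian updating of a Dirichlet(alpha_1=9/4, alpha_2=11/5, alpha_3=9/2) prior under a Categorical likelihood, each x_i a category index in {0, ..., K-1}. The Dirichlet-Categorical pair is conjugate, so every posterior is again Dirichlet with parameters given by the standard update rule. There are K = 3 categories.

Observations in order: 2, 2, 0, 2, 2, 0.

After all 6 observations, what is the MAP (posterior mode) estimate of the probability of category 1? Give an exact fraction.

24/239

obs 1: x=2 → posterior Dirichlet(9/4, 11/5, 11/2)
obs 2: x=2 → posterior Dirichlet(9/4, 11/5, 13/2)
obs 3: x=0 → posterior Dirichlet(13/4, 11/5, 13/2)
obs 4: x=2 → posterior Dirichlet(13/4, 11/5, 15/2)
obs 5: x=2 → posterior Dirichlet(13/4, 11/5, 17/2)
obs 6: x=0 → posterior Dirichlet(17/4, 11/5, 17/2)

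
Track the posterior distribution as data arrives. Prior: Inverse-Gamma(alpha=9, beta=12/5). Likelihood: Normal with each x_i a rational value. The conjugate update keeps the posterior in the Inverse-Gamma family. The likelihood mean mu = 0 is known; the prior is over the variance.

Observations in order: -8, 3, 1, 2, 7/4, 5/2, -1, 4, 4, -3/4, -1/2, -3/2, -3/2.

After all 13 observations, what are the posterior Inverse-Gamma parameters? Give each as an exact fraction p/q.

obs 1: x=-8 → posterior Inverse-Gamma(19/2, 172/5)
obs 2: x=3 → posterior Inverse-Gamma(10, 389/10)
obs 3: x=1 → posterior Inverse-Gamma(21/2, 197/5)
obs 4: x=2 → posterior Inverse-Gamma(11, 207/5)
obs 5: x=7/4 → posterior Inverse-Gamma(23/2, 6869/160)
obs 6: x=5/2 → posterior Inverse-Gamma(12, 7369/160)
obs 7: x=-1 → posterior Inverse-Gamma(25/2, 7449/160)
obs 8: x=4 → posterior Inverse-Gamma(13, 8729/160)
obs 9: x=4 → posterior Inverse-Gamma(27/2, 10009/160)
obs 10: x=-3/4 → posterior Inverse-Gamma(14, 5027/80)
obs 11: x=-1/2 → posterior Inverse-Gamma(29/2, 5037/80)
obs 12: x=-3/2 → posterior Inverse-Gamma(15, 5127/80)
obs 13: x=-3/2 → posterior Inverse-Gamma(31/2, 5217/80)

alpha=31/2, beta=5217/80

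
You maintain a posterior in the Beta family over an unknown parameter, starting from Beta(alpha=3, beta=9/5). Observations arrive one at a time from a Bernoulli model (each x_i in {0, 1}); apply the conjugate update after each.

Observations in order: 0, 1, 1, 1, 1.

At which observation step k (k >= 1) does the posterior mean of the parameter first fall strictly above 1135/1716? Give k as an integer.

k = 4

obs 1: x=0 → posterior Beta(3, 14/5)
obs 2: x=1 → posterior Beta(4, 14/5)
obs 3: x=1 → posterior Beta(5, 14/5)
obs 4: x=1 → posterior Beta(6, 14/5)
obs 5: x=1 → posterior Beta(7, 14/5)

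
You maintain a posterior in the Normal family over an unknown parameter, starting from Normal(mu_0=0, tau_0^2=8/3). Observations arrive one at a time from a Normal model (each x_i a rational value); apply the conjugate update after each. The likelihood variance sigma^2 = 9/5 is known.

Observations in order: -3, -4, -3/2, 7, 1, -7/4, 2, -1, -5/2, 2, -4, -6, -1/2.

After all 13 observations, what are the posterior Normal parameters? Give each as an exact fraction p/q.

obs 1: x=-3 → posterior Normal(-120/67, 72/67)
obs 2: x=-4 → posterior Normal(-280/107, 72/107)
obs 3: x=-3/2 → posterior Normal(-340/147, 24/49)
obs 4: x=7 → posterior Normal(-60/187, 72/187)
obs 5: x=1 → posterior Normal(-20/227, 72/227)
obs 6: x=-7/4 → posterior Normal(-30/89, 24/89)
obs 7: x=2 → posterior Normal(-10/307, 72/307)
obs 8: x=-1 → posterior Normal(-50/347, 72/347)
obs 9: x=-5/2 → posterior Normal(-50/129, 8/43)
obs 10: x=2 → posterior Normal(-10/61, 72/427)
obs 11: x=-4 → posterior Normal(-230/467, 72/467)
obs 12: x=-6 → posterior Normal(-470/507, 24/169)
obs 13: x=-1/2 → posterior Normal(-490/547, 72/547)

mu_0=-490/547, tau_0^2=72/547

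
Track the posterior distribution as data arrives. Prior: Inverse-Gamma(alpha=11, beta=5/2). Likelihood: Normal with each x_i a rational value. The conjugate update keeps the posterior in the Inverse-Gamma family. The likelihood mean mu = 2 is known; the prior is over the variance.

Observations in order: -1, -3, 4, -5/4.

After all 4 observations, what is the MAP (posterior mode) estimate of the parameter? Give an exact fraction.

857/448

obs 1: x=-1 → posterior Inverse-Gamma(23/2, 7)
obs 2: x=-3 → posterior Inverse-Gamma(12, 39/2)
obs 3: x=4 → posterior Inverse-Gamma(25/2, 43/2)
obs 4: x=-5/4 → posterior Inverse-Gamma(13, 857/32)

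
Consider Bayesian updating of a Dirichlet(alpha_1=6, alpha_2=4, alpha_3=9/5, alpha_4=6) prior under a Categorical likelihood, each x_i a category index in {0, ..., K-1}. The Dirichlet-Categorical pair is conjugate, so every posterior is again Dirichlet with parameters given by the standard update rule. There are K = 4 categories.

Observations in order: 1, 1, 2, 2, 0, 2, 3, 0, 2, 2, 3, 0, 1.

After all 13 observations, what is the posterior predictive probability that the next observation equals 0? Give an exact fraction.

45/154

obs 1: x=1 → posterior Dirichlet(6, 5, 9/5, 6)
obs 2: x=1 → posterior Dirichlet(6, 6, 9/5, 6)
obs 3: x=2 → posterior Dirichlet(6, 6, 14/5, 6)
obs 4: x=2 → posterior Dirichlet(6, 6, 19/5, 6)
obs 5: x=0 → posterior Dirichlet(7, 6, 19/5, 6)
obs 6: x=2 → posterior Dirichlet(7, 6, 24/5, 6)
obs 7: x=3 → posterior Dirichlet(7, 6, 24/5, 7)
obs 8: x=0 → posterior Dirichlet(8, 6, 24/5, 7)
obs 9: x=2 → posterior Dirichlet(8, 6, 29/5, 7)
obs 10: x=2 → posterior Dirichlet(8, 6, 34/5, 7)
obs 11: x=3 → posterior Dirichlet(8, 6, 34/5, 8)
obs 12: x=0 → posterior Dirichlet(9, 6, 34/5, 8)
obs 13: x=1 → posterior Dirichlet(9, 7, 34/5, 8)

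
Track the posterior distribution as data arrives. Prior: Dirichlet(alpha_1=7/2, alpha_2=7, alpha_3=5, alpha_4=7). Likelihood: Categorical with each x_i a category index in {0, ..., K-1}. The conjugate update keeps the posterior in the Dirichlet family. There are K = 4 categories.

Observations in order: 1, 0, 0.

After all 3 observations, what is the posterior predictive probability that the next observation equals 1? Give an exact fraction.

obs 1: x=1 → posterior Dirichlet(7/2, 8, 5, 7)
obs 2: x=0 → posterior Dirichlet(9/2, 8, 5, 7)
obs 3: x=0 → posterior Dirichlet(11/2, 8, 5, 7)

16/51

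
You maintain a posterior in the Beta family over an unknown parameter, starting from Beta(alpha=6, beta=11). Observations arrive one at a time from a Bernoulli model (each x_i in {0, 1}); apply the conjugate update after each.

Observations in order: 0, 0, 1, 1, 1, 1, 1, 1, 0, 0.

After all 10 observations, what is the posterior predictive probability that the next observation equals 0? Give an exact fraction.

obs 1: x=0 → posterior Beta(6, 12)
obs 2: x=0 → posterior Beta(6, 13)
obs 3: x=1 → posterior Beta(7, 13)
obs 4: x=1 → posterior Beta(8, 13)
obs 5: x=1 → posterior Beta(9, 13)
obs 6: x=1 → posterior Beta(10, 13)
obs 7: x=1 → posterior Beta(11, 13)
obs 8: x=1 → posterior Beta(12, 13)
obs 9: x=0 → posterior Beta(12, 14)
obs 10: x=0 → posterior Beta(12, 15)

5/9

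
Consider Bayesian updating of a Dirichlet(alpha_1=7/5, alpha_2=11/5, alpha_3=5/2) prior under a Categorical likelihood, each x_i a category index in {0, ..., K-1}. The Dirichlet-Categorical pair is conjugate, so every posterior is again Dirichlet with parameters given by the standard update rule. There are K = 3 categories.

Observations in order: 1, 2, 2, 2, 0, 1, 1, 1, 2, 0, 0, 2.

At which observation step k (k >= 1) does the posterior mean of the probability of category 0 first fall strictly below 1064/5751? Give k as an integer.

k = 2

obs 1: x=1 → posterior Dirichlet(7/5, 16/5, 5/2)
obs 2: x=2 → posterior Dirichlet(7/5, 16/5, 7/2)
obs 3: x=2 → posterior Dirichlet(7/5, 16/5, 9/2)
obs 4: x=2 → posterior Dirichlet(7/5, 16/5, 11/2)
obs 5: x=0 → posterior Dirichlet(12/5, 16/5, 11/2)
obs 6: x=1 → posterior Dirichlet(12/5, 21/5, 11/2)
obs 7: x=1 → posterior Dirichlet(12/5, 26/5, 11/2)
obs 8: x=1 → posterior Dirichlet(12/5, 31/5, 11/2)
obs 9: x=2 → posterior Dirichlet(12/5, 31/5, 13/2)
obs 10: x=0 → posterior Dirichlet(17/5, 31/5, 13/2)
obs 11: x=0 → posterior Dirichlet(22/5, 31/5, 13/2)
obs 12: x=2 → posterior Dirichlet(22/5, 31/5, 15/2)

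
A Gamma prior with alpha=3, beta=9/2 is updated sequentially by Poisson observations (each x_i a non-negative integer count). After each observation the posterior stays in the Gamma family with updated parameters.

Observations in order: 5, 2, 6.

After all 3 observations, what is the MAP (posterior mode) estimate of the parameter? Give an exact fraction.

2

obs 1: x=5 → posterior Gamma(8, 11/2)
obs 2: x=2 → posterior Gamma(10, 13/2)
obs 3: x=6 → posterior Gamma(16, 15/2)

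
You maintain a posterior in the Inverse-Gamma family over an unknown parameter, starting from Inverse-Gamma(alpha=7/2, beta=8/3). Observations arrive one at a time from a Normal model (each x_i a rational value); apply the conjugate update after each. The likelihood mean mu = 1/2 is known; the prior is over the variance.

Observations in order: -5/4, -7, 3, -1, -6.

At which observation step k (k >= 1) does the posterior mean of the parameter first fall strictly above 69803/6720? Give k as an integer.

k = 5

obs 1: x=-5/4 → posterior Inverse-Gamma(4, 403/96)
obs 2: x=-7 → posterior Inverse-Gamma(9/2, 3103/96)
obs 3: x=3 → posterior Inverse-Gamma(5, 3403/96)
obs 4: x=-1 → posterior Inverse-Gamma(11/2, 3511/96)
obs 5: x=-6 → posterior Inverse-Gamma(6, 5539/96)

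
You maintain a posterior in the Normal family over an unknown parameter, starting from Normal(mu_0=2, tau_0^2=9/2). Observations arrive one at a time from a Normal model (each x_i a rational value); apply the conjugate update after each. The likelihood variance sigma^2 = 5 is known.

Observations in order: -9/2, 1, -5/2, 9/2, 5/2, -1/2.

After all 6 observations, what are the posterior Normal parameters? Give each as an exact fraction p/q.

obs 1: x=-9/2 → posterior Normal(-41/38, 45/19)
obs 2: x=1 → posterior Normal(-23/56, 45/28)
obs 3: x=-5/2 → posterior Normal(-34/37, 45/37)
obs 4: x=9/2 → posterior Normal(13/92, 45/46)
obs 5: x=5/2 → posterior Normal(29/55, 9/11)
obs 6: x=-1/2 → posterior Normal(49/128, 45/64)

mu_0=49/128, tau_0^2=45/64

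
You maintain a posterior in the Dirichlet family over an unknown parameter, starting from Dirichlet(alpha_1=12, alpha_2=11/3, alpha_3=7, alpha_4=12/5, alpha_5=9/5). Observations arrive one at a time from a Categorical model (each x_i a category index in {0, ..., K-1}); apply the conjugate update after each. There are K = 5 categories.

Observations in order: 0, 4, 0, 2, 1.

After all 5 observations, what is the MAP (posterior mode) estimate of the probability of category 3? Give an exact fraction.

obs 1: x=0 → posterior Dirichlet(13, 11/3, 7, 12/5, 9/5)
obs 2: x=4 → posterior Dirichlet(13, 11/3, 7, 12/5, 14/5)
obs 3: x=0 → posterior Dirichlet(14, 11/3, 7, 12/5, 14/5)
obs 4: x=2 → posterior Dirichlet(14, 11/3, 8, 12/5, 14/5)
obs 5: x=1 → posterior Dirichlet(14, 14/3, 8, 12/5, 14/5)

21/403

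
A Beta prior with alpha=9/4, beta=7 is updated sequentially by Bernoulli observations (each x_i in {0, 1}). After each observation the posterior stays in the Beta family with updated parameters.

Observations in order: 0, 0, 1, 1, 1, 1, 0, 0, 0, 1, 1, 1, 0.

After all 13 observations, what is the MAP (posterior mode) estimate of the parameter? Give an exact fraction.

11/27

obs 1: x=0 → posterior Beta(9/4, 8)
obs 2: x=0 → posterior Beta(9/4, 9)
obs 3: x=1 → posterior Beta(13/4, 9)
obs 4: x=1 → posterior Beta(17/4, 9)
obs 5: x=1 → posterior Beta(21/4, 9)
obs 6: x=1 → posterior Beta(25/4, 9)
obs 7: x=0 → posterior Beta(25/4, 10)
obs 8: x=0 → posterior Beta(25/4, 11)
obs 9: x=0 → posterior Beta(25/4, 12)
obs 10: x=1 → posterior Beta(29/4, 12)
obs 11: x=1 → posterior Beta(33/4, 12)
obs 12: x=1 → posterior Beta(37/4, 12)
obs 13: x=0 → posterior Beta(37/4, 13)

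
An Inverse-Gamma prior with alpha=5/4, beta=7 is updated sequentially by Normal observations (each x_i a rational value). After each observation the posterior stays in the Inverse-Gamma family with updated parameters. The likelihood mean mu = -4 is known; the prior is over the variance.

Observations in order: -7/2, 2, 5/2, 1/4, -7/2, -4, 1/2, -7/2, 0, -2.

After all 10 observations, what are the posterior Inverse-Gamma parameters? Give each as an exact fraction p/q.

alpha=25/4, beta=2421/32

obs 1: x=-7/2 → posterior Inverse-Gamma(7/4, 57/8)
obs 2: x=2 → posterior Inverse-Gamma(9/4, 201/8)
obs 3: x=5/2 → posterior Inverse-Gamma(11/4, 185/4)
obs 4: x=1/4 → posterior Inverse-Gamma(13/4, 1769/32)
obs 5: x=-7/2 → posterior Inverse-Gamma(15/4, 1773/32)
obs 6: x=-4 → posterior Inverse-Gamma(17/4, 1773/32)
obs 7: x=1/2 → posterior Inverse-Gamma(19/4, 2097/32)
obs 8: x=-7/2 → posterior Inverse-Gamma(21/4, 2101/32)
obs 9: x=0 → posterior Inverse-Gamma(23/4, 2357/32)
obs 10: x=-2 → posterior Inverse-Gamma(25/4, 2421/32)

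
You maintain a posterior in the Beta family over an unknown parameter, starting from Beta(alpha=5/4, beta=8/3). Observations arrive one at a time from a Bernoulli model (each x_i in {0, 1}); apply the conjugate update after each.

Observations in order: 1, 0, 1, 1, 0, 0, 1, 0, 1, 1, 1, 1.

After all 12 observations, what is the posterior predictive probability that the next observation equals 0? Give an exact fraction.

80/191

obs 1: x=1 → posterior Beta(9/4, 8/3)
obs 2: x=0 → posterior Beta(9/4, 11/3)
obs 3: x=1 → posterior Beta(13/4, 11/3)
obs 4: x=1 → posterior Beta(17/4, 11/3)
obs 5: x=0 → posterior Beta(17/4, 14/3)
obs 6: x=0 → posterior Beta(17/4, 17/3)
obs 7: x=1 → posterior Beta(21/4, 17/3)
obs 8: x=0 → posterior Beta(21/4, 20/3)
obs 9: x=1 → posterior Beta(25/4, 20/3)
obs 10: x=1 → posterior Beta(29/4, 20/3)
obs 11: x=1 → posterior Beta(33/4, 20/3)
obs 12: x=1 → posterior Beta(37/4, 20/3)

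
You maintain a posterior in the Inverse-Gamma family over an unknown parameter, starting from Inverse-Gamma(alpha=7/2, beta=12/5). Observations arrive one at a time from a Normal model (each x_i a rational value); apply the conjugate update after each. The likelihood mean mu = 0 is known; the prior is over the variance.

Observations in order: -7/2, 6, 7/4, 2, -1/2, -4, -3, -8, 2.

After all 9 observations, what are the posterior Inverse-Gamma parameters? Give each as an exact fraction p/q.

alpha=8, beta=12269/160

obs 1: x=-7/2 → posterior Inverse-Gamma(4, 341/40)
obs 2: x=6 → posterior Inverse-Gamma(9/2, 1061/40)
obs 3: x=7/4 → posterior Inverse-Gamma(5, 4489/160)
obs 4: x=2 → posterior Inverse-Gamma(11/2, 4809/160)
obs 5: x=-1/2 → posterior Inverse-Gamma(6, 4829/160)
obs 6: x=-4 → posterior Inverse-Gamma(13/2, 6109/160)
obs 7: x=-3 → posterior Inverse-Gamma(7, 6829/160)
obs 8: x=-8 → posterior Inverse-Gamma(15/2, 11949/160)
obs 9: x=2 → posterior Inverse-Gamma(8, 12269/160)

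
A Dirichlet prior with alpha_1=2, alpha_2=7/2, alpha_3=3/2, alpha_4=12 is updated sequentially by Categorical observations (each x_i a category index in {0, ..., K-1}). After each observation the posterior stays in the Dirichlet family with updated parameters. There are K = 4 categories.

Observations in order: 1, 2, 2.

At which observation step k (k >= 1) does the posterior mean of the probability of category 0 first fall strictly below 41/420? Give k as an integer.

obs 1: x=1 → posterior Dirichlet(2, 9/2, 3/2, 12)
obs 2: x=2 → posterior Dirichlet(2, 9/2, 5/2, 12)
obs 3: x=2 → posterior Dirichlet(2, 9/2, 7/2, 12)

k = 2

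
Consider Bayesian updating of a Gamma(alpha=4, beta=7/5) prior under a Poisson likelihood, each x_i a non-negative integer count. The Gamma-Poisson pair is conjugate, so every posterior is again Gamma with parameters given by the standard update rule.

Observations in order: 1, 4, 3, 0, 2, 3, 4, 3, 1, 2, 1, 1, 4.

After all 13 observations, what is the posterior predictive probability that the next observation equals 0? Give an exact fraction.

19587201101044934534632290247568981600656724171840497964285952/179553522959388241739349798537554631708787040879135341103130317

obs 1: x=1 → posterior Gamma(5, 12/5)
obs 2: x=4 → posterior Gamma(9, 17/5)
obs 3: x=3 → posterior Gamma(12, 22/5)
obs 4: x=0 → posterior Gamma(12, 27/5)
obs 5: x=2 → posterior Gamma(14, 32/5)
obs 6: x=3 → posterior Gamma(17, 37/5)
obs 7: x=4 → posterior Gamma(21, 42/5)
obs 8: x=3 → posterior Gamma(24, 47/5)
obs 9: x=1 → posterior Gamma(25, 52/5)
obs 10: x=2 → posterior Gamma(27, 57/5)
obs 11: x=1 → posterior Gamma(28, 62/5)
obs 12: x=1 → posterior Gamma(29, 67/5)
obs 13: x=4 → posterior Gamma(33, 72/5)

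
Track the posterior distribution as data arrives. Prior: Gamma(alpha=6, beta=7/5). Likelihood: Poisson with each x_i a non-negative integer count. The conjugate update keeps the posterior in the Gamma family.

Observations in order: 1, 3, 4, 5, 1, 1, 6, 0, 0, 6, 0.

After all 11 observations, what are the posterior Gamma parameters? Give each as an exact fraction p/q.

obs 1: x=1 → posterior Gamma(7, 12/5)
obs 2: x=3 → posterior Gamma(10, 17/5)
obs 3: x=4 → posterior Gamma(14, 22/5)
obs 4: x=5 → posterior Gamma(19, 27/5)
obs 5: x=1 → posterior Gamma(20, 32/5)
obs 6: x=1 → posterior Gamma(21, 37/5)
obs 7: x=6 → posterior Gamma(27, 42/5)
obs 8: x=0 → posterior Gamma(27, 47/5)
obs 9: x=0 → posterior Gamma(27, 52/5)
obs 10: x=6 → posterior Gamma(33, 57/5)
obs 11: x=0 → posterior Gamma(33, 62/5)

alpha=33, beta=62/5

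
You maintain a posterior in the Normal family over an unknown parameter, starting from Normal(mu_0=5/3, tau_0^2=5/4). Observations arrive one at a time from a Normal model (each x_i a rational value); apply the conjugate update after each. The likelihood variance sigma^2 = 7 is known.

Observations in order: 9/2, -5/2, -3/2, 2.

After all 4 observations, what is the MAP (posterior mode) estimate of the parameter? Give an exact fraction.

obs 1: x=9/2 → posterior Normal(415/198, 35/33)
obs 2: x=-5/2 → posterior Normal(85/57, 35/38)
obs 3: x=-3/2 → posterior Normal(295/258, 35/43)
obs 4: x=2 → posterior Normal(355/288, 35/48)

355/288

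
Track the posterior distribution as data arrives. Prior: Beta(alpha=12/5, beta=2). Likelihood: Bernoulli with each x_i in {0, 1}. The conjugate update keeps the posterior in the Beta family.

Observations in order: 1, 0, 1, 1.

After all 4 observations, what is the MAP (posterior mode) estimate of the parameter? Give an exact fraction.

11/16

obs 1: x=1 → posterior Beta(17/5, 2)
obs 2: x=0 → posterior Beta(17/5, 3)
obs 3: x=1 → posterior Beta(22/5, 3)
obs 4: x=1 → posterior Beta(27/5, 3)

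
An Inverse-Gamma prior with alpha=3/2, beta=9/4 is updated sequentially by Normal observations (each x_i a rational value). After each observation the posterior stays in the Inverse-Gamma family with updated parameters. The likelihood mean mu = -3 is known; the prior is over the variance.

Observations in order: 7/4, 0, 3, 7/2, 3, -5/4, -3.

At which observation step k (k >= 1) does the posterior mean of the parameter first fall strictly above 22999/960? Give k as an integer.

k = 5

obs 1: x=7/4 → posterior Inverse-Gamma(2, 433/32)
obs 2: x=0 → posterior Inverse-Gamma(5/2, 577/32)
obs 3: x=3 → posterior Inverse-Gamma(3, 1153/32)
obs 4: x=7/2 → posterior Inverse-Gamma(7/2, 1829/32)
obs 5: x=3 → posterior Inverse-Gamma(4, 2405/32)
obs 6: x=-5/4 → posterior Inverse-Gamma(9/2, 1227/16)
obs 7: x=-3 → posterior Inverse-Gamma(5, 1227/16)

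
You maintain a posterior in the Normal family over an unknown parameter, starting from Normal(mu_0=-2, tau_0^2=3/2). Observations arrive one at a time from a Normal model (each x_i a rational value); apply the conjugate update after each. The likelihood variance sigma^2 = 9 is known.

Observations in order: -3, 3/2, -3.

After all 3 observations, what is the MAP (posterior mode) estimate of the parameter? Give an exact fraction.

obs 1: x=-3 → posterior Normal(-15/7, 9/7)
obs 2: x=3/2 → posterior Normal(-27/16, 9/8)
obs 3: x=-3 → posterior Normal(-11/6, 1)

-11/6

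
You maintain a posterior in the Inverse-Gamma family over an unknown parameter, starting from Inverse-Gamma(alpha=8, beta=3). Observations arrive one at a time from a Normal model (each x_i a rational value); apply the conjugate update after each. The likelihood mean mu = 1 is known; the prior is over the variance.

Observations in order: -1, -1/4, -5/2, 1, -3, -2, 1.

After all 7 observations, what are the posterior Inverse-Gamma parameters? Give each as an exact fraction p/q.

obs 1: x=-1 → posterior Inverse-Gamma(17/2, 5)
obs 2: x=-1/4 → posterior Inverse-Gamma(9, 185/32)
obs 3: x=-5/2 → posterior Inverse-Gamma(19/2, 381/32)
obs 4: x=1 → posterior Inverse-Gamma(10, 381/32)
obs 5: x=-3 → posterior Inverse-Gamma(21/2, 637/32)
obs 6: x=-2 → posterior Inverse-Gamma(11, 781/32)
obs 7: x=1 → posterior Inverse-Gamma(23/2, 781/32)

alpha=23/2, beta=781/32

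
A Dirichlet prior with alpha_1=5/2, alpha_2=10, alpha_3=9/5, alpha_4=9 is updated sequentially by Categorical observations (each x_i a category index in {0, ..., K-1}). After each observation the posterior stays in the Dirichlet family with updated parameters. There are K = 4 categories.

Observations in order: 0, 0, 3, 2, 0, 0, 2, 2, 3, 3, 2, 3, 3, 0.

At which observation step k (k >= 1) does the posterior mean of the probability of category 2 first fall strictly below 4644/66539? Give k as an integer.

obs 1: x=0 → posterior Dirichlet(7/2, 10, 9/5, 9)
obs 2: x=0 → posterior Dirichlet(9/2, 10, 9/5, 9)
obs 3: x=3 → posterior Dirichlet(9/2, 10, 9/5, 10)
obs 4: x=2 → posterior Dirichlet(9/2, 10, 14/5, 10)
obs 5: x=0 → posterior Dirichlet(11/2, 10, 14/5, 10)
obs 6: x=0 → posterior Dirichlet(13/2, 10, 14/5, 10)
obs 7: x=2 → posterior Dirichlet(13/2, 10, 19/5, 10)
obs 8: x=2 → posterior Dirichlet(13/2, 10, 24/5, 10)
obs 9: x=3 → posterior Dirichlet(13/2, 10, 24/5, 11)
obs 10: x=3 → posterior Dirichlet(13/2, 10, 24/5, 12)
obs 11: x=2 → posterior Dirichlet(13/2, 10, 29/5, 12)
obs 12: x=3 → posterior Dirichlet(13/2, 10, 29/5, 13)
obs 13: x=3 → posterior Dirichlet(13/2, 10, 29/5, 14)
obs 14: x=0 → posterior Dirichlet(15/2, 10, 29/5, 14)

k = 3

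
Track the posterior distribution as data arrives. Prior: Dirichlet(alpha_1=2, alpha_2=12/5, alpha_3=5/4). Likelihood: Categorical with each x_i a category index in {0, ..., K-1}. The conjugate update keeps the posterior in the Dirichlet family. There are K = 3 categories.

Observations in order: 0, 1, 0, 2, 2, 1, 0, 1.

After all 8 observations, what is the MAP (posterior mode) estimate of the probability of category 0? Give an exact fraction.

80/213

obs 1: x=0 → posterior Dirichlet(3, 12/5, 5/4)
obs 2: x=1 → posterior Dirichlet(3, 17/5, 5/4)
obs 3: x=0 → posterior Dirichlet(4, 17/5, 5/4)
obs 4: x=2 → posterior Dirichlet(4, 17/5, 9/4)
obs 5: x=2 → posterior Dirichlet(4, 17/5, 13/4)
obs 6: x=1 → posterior Dirichlet(4, 22/5, 13/4)
obs 7: x=0 → posterior Dirichlet(5, 22/5, 13/4)
obs 8: x=1 → posterior Dirichlet(5, 27/5, 13/4)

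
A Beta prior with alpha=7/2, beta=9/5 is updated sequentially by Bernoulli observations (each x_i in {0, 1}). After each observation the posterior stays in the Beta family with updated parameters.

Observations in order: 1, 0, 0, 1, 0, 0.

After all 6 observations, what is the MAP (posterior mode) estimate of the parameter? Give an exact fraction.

obs 1: x=1 → posterior Beta(9/2, 9/5)
obs 2: x=0 → posterior Beta(9/2, 14/5)
obs 3: x=0 → posterior Beta(9/2, 19/5)
obs 4: x=1 → posterior Beta(11/2, 19/5)
obs 5: x=0 → posterior Beta(11/2, 24/5)
obs 6: x=0 → posterior Beta(11/2, 29/5)

15/31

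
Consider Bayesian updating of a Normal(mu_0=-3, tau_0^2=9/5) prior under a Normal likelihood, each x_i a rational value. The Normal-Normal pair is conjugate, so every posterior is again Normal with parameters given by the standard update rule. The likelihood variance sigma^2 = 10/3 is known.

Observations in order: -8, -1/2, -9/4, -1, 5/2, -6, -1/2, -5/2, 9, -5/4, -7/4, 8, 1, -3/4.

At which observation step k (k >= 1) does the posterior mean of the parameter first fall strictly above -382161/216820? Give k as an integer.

obs 1: x=-8 → posterior Normal(-366/77, 90/77)
obs 2: x=-1/2 → posterior Normal(-759/208, 45/52)
obs 3: x=-9/4 → posterior Normal(-1761/524, 90/131)
obs 4: x=-1 → posterior Normal(-1869/632, 45/79)
obs 5: x=5/2 → posterior Normal(-1599/740, 18/37)
obs 6: x=-6 → posterior Normal(-2247/848, 45/106)
obs 7: x=-1/2 → posterior Normal(-2301/956, 90/239)
obs 8: x=-5/2 → posterior Normal(-2571/1064, 45/133)
obs 9: x=9 → posterior Normal(-1599/1172, 90/293)
obs 10: x=-5/4 → posterior Normal(-867/640, 9/32)
obs 11: x=-7/4 → posterior Normal(-1923/1388, 90/347)
obs 12: x=8 → posterior Normal(-1059/1496, 45/187)
obs 13: x=1 → posterior Normal(-951/1604, 90/401)
obs 14: x=-3/4 → posterior Normal(-129/214, 45/214)

k = 9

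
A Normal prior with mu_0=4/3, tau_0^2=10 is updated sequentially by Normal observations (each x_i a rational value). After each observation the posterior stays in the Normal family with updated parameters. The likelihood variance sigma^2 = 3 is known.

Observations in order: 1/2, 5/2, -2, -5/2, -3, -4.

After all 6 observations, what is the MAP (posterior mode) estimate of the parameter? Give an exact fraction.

obs 1: x=1/2 → posterior Normal(9/13, 30/13)
obs 2: x=5/2 → posterior Normal(34/23, 30/23)
obs 3: x=-2 → posterior Normal(14/33, 10/11)
obs 4: x=-5/2 → posterior Normal(-11/43, 30/43)
obs 5: x=-3 → posterior Normal(-41/53, 30/53)
obs 6: x=-4 → posterior Normal(-9/7, 10/21)

-9/7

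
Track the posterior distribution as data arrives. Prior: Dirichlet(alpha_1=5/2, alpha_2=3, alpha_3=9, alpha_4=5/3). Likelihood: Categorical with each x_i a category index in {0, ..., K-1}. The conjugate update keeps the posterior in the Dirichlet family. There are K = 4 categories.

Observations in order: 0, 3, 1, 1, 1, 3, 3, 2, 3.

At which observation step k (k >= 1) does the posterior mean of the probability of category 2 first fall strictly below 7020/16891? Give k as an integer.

obs 1: x=0 → posterior Dirichlet(7/2, 3, 9, 5/3)
obs 2: x=3 → posterior Dirichlet(7/2, 3, 9, 8/3)
obs 3: x=1 → posterior Dirichlet(7/2, 4, 9, 8/3)
obs 4: x=1 → posterior Dirichlet(7/2, 5, 9, 8/3)
obs 5: x=1 → posterior Dirichlet(7/2, 6, 9, 8/3)
obs 6: x=3 → posterior Dirichlet(7/2, 6, 9, 11/3)
obs 7: x=3 → posterior Dirichlet(7/2, 6, 9, 14/3)
obs 8: x=2 → posterior Dirichlet(7/2, 6, 10, 14/3)
obs 9: x=3 → posterior Dirichlet(7/2, 6, 10, 17/3)

k = 6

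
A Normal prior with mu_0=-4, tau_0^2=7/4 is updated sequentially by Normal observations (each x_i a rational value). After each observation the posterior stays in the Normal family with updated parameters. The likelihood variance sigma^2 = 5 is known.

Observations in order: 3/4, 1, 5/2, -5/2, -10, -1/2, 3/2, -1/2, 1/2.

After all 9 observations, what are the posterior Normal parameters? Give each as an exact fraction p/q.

mu_0=-523/332, tau_0^2=35/83

obs 1: x=3/4 → posterior Normal(-299/108, 35/27)
obs 2: x=1 → posterior Normal(-271/136, 35/34)
obs 3: x=5/2 → posterior Normal(-201/164, 35/41)
obs 4: x=-5/2 → posterior Normal(-271/192, 35/48)
obs 5: x=-10 → posterior Normal(-551/220, 7/11)
obs 6: x=-1/2 → posterior Normal(-565/248, 35/62)
obs 7: x=3/2 → posterior Normal(-523/276, 35/69)
obs 8: x=-1/2 → posterior Normal(-537/304, 35/76)
obs 9: x=1/2 → posterior Normal(-523/332, 35/83)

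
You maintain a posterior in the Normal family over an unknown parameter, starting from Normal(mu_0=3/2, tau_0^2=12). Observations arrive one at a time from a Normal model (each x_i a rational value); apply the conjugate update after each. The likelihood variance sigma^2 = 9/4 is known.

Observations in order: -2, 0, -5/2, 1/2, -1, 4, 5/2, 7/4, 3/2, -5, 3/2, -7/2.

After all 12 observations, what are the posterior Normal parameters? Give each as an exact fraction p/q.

obs 1: x=-2 → posterior Normal(-55/38, 36/19)
obs 2: x=0 → posterior Normal(-11/14, 36/35)
obs 3: x=-5/2 → posterior Normal(-45/34, 12/17)
obs 4: x=1/2 → posterior Normal(-119/134, 36/67)
obs 5: x=-1 → posterior Normal(-151/166, 36/83)
obs 6: x=4 → posterior Normal(-23/198, 4/11)
obs 7: x=5/2 → posterior Normal(57/230, 36/115)
obs 8: x=7/4 → posterior Normal(113/262, 36/131)
obs 9: x=3/2 → posterior Normal(23/42, 12/49)
obs 10: x=-5 → posterior Normal(1/326, 36/163)
obs 11: x=3/2 → posterior Normal(49/358, 36/179)
obs 12: x=-7/2 → posterior Normal(-21/130, 12/65)

mu_0=-21/130, tau_0^2=12/65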